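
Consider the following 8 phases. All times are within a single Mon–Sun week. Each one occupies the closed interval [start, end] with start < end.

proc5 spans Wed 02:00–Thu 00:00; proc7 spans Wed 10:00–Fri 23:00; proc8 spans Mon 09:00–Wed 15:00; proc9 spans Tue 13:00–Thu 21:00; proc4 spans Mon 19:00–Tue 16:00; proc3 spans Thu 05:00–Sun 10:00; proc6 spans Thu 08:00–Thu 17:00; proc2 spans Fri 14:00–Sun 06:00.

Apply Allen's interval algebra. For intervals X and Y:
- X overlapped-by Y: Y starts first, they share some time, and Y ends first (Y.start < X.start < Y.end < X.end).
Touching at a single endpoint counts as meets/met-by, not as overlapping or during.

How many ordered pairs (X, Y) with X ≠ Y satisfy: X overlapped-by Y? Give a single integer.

Checking all 56 ordered pairs for relation 'overlapped-by'; matching pairs in alphabetical order:
(proc2, proc7): proc2 overlapped-by proc7 ✓
(proc3, proc7): proc3 overlapped-by proc7 ✓
(proc3, proc9): proc3 overlapped-by proc9 ✓
(proc5, proc8): proc5 overlapped-by proc8 ✓
(proc7, proc5): proc7 overlapped-by proc5 ✓
(proc7, proc8): proc7 overlapped-by proc8 ✓
(proc7, proc9): proc7 overlapped-by proc9 ✓
(proc9, proc4): proc9 overlapped-by proc4 ✓
(proc9, proc8): proc9 overlapped-by proc8 ✓
Count: 9.

9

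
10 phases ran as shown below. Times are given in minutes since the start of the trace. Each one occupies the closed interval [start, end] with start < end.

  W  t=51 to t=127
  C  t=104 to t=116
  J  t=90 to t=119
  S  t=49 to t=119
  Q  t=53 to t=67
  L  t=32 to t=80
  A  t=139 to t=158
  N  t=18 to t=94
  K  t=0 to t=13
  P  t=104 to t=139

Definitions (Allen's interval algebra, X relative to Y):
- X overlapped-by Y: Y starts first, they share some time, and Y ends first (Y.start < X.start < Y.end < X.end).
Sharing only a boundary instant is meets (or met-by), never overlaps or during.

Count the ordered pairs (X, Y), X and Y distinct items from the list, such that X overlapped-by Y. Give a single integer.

Checking all 90 ordered pairs for relation 'overlapped-by'; matching pairs in alphabetical order:
(J, N): J overlapped-by N ✓
(P, J): P overlapped-by J ✓
(P, S): P overlapped-by S ✓
(P, W): P overlapped-by W ✓
(S, L): S overlapped-by L ✓
(S, N): S overlapped-by N ✓
(W, L): W overlapped-by L ✓
(W, N): W overlapped-by N ✓
(W, S): W overlapped-by S ✓
Count: 9.

9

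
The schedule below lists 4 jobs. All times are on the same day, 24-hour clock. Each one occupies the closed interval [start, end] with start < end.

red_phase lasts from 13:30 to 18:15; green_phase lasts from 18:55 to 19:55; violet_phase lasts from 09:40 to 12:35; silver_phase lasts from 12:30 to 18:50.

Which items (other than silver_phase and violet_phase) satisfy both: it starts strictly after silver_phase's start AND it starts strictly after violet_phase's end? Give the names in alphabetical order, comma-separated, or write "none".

green_phase, red_phase

Conditions: its start is strictly after silver_phase's start (X.start > 12:30) AND its start is strictly after violet_phase's end (X.start > 12:35).
green_phase: start 18:55 > 12:30? ✓; start 18:55 > 12:35? ✓ → yes.
red_phase: start 13:30 > 12:30? ✓; start 13:30 > 12:35? ✓ → yes.
Result: green_phase, red_phase.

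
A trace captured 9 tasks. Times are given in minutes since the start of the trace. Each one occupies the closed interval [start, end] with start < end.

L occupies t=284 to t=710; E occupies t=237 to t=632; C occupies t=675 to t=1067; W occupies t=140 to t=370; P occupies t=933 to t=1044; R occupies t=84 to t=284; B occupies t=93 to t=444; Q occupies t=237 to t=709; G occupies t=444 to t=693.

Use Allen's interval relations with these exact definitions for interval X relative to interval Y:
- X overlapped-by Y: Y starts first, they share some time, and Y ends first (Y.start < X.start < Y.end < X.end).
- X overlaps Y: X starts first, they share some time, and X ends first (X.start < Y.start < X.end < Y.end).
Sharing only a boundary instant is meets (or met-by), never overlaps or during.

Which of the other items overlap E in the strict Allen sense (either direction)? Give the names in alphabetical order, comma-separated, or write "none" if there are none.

B, G, L, R, W

Target E = [t=237, t=632].
B [t=93, t=444] → overlaps → yes.
C [t=675, t=1067] → after → no.
G [t=444, t=693] → overlapped-by → yes.
L [t=284, t=710] → overlapped-by → yes.
P [t=933, t=1044] → after → no.
Q [t=237, t=709] → started-by → no.
R [t=84, t=284] → overlaps → yes.
W [t=140, t=370] → overlaps → yes.
Result: B, G, L, R, W.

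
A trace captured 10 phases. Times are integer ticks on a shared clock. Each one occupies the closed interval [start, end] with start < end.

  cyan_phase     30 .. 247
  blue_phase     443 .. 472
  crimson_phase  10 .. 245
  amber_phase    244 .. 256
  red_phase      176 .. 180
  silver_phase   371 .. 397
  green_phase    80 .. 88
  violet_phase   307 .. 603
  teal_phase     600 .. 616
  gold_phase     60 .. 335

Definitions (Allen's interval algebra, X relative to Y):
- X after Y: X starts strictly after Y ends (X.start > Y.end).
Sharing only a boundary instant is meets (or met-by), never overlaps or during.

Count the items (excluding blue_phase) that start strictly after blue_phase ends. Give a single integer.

1

Target blue_phase = [443, 472].
amber_phase [244, 256] → before → no.
crimson_phase [10, 245] → before → no.
cyan_phase [30, 247] → before → no.
gold_phase [60, 335] → before → no.
green_phase [80, 88] → before → no.
red_phase [176, 180] → before → no.
silver_phase [371, 397] → before → no.
teal_phase [600, 616] → after → counts.
violet_phase [307, 603] → contains → no.
Total: 1.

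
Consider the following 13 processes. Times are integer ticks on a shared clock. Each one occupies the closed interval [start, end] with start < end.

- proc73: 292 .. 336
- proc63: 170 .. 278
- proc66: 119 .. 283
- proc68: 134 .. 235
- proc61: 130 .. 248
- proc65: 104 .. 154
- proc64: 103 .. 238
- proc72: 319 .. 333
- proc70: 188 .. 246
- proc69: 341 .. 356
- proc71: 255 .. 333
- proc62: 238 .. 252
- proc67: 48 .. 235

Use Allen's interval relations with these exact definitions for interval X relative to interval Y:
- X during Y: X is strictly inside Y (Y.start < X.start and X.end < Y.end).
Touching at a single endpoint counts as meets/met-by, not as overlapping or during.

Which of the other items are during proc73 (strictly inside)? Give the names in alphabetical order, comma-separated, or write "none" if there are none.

proc72

Target proc73 = [292, 336].
proc61 [130, 248] → before → no.
proc62 [238, 252] → before → no.
proc63 [170, 278] → before → no.
proc64 [103, 238] → before → no.
proc65 [104, 154] → before → no.
proc66 [119, 283] → before → no.
proc67 [48, 235] → before → no.
proc68 [134, 235] → before → no.
proc69 [341, 356] → after → no.
proc70 [188, 246] → before → no.
proc71 [255, 333] → overlaps → no.
proc72 [319, 333] → during → yes.
Result: proc72.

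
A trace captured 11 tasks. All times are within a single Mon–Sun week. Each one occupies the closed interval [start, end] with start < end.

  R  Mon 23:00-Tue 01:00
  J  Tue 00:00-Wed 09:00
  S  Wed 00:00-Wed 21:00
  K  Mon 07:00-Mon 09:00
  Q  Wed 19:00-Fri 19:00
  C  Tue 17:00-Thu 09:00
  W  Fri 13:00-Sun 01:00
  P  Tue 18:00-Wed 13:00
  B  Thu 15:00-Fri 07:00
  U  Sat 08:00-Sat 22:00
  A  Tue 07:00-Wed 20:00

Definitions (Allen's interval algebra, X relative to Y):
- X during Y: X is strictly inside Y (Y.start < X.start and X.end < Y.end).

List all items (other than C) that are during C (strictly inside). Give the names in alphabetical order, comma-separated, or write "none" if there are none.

Target C = [Tue 17:00, Thu 09:00].
A [Tue 07:00, Wed 20:00] → overlaps → no.
B [Thu 15:00, Fri 07:00] → after → no.
J [Tue 00:00, Wed 09:00] → overlaps → no.
K [Mon 07:00, Mon 09:00] → before → no.
P [Tue 18:00, Wed 13:00] → during → yes.
Q [Wed 19:00, Fri 19:00] → overlapped-by → no.
R [Mon 23:00, Tue 01:00] → before → no.
S [Wed 00:00, Wed 21:00] → during → yes.
U [Sat 08:00, Sat 22:00] → after → no.
W [Fri 13:00, Sun 01:00] → after → no.
Result: P, S.

P, S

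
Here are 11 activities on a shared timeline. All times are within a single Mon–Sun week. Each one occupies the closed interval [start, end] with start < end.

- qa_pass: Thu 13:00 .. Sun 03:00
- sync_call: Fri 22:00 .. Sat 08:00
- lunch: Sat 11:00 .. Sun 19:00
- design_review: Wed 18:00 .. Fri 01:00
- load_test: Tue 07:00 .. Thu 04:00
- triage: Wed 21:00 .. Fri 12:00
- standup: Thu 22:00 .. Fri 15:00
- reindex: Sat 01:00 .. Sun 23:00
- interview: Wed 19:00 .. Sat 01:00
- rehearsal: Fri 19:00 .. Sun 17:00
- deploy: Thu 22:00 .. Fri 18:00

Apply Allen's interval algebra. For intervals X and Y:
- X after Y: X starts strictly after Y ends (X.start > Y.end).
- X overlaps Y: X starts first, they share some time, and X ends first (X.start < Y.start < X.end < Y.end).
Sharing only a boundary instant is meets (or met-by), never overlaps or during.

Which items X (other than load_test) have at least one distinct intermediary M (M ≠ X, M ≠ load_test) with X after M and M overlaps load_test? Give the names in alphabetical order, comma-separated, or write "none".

none

Target load_test = [Tue 07:00, Thu 04:00].
Intermediaries M with M overlaps load_test: none.
Union: none.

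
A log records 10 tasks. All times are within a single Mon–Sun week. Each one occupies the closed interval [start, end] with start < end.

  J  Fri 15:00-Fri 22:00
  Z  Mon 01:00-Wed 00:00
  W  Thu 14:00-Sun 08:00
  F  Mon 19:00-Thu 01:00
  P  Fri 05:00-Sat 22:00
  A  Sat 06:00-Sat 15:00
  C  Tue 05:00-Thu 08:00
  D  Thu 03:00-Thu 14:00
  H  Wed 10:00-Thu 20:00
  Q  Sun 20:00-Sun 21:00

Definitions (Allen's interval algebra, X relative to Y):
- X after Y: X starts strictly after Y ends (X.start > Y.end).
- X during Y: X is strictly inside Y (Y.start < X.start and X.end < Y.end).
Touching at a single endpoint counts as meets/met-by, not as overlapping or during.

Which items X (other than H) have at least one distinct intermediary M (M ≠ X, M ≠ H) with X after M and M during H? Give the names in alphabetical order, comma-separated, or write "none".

A, J, P, Q

Target H = [Wed 10:00, Thu 20:00].
Intermediaries M with M during H: D.
Via D — items with X after D: A, J, P, Q.
Union: A, J, P, Q.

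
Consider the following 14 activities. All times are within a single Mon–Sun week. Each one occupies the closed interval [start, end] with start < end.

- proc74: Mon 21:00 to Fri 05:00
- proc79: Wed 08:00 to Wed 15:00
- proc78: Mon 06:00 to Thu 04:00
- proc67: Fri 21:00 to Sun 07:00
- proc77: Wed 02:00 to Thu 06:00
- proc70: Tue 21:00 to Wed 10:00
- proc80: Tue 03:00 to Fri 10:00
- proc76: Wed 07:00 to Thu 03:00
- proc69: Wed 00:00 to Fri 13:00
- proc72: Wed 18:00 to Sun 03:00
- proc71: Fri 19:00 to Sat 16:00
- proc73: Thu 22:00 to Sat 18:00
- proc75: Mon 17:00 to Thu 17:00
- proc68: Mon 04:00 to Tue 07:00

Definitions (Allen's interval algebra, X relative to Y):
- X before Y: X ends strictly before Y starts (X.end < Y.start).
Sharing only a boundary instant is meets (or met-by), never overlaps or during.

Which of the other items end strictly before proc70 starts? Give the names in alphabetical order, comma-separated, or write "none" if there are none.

Target proc70 = [Tue 21:00, Wed 10:00].
proc67 [Fri 21:00, Sun 07:00] → after → no.
proc68 [Mon 04:00, Tue 07:00] → before → yes.
proc69 [Wed 00:00, Fri 13:00] → overlapped-by → no.
proc71 [Fri 19:00, Sat 16:00] → after → no.
proc72 [Wed 18:00, Sun 03:00] → after → no.
proc73 [Thu 22:00, Sat 18:00] → after → no.
proc74 [Mon 21:00, Fri 05:00] → contains → no.
proc75 [Mon 17:00, Thu 17:00] → contains → no.
proc76 [Wed 07:00, Thu 03:00] → overlapped-by → no.
proc77 [Wed 02:00, Thu 06:00] → overlapped-by → no.
proc78 [Mon 06:00, Thu 04:00] → contains → no.
proc79 [Wed 08:00, Wed 15:00] → overlapped-by → no.
proc80 [Tue 03:00, Fri 10:00] → contains → no.
Result: proc68.

proc68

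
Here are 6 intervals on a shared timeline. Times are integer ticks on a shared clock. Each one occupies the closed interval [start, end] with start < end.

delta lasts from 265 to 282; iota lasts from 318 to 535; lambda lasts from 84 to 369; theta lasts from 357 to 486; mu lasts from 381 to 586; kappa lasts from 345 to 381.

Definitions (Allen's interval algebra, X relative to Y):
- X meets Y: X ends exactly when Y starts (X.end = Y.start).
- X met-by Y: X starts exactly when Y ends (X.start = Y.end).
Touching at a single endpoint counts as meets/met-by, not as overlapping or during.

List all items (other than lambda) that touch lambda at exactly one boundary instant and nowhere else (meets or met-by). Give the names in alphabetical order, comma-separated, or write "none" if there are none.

Target lambda = [84, 369].
delta [265, 282] → during → no.
iota [318, 535] → overlapped-by → no.
kappa [345, 381] → overlapped-by → no.
mu [381, 586] → after → no.
theta [357, 486] → overlapped-by → no.
Result: none.

none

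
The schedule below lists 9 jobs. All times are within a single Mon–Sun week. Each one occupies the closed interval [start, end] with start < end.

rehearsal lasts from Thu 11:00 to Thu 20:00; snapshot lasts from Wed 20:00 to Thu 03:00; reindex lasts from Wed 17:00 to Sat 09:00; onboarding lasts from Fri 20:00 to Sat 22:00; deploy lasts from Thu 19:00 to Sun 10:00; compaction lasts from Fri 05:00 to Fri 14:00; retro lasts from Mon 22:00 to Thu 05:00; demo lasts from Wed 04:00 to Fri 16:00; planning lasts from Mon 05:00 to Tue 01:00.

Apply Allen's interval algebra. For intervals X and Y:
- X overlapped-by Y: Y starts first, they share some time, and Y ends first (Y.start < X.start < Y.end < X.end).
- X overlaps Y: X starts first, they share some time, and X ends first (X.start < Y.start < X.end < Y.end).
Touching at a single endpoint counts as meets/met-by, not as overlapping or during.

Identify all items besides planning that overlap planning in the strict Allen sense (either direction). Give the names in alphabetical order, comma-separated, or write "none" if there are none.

retro

Target planning = [Mon 05:00, Tue 01:00].
compaction [Fri 05:00, Fri 14:00] → after → no.
demo [Wed 04:00, Fri 16:00] → after → no.
deploy [Thu 19:00, Sun 10:00] → after → no.
onboarding [Fri 20:00, Sat 22:00] → after → no.
rehearsal [Thu 11:00, Thu 20:00] → after → no.
reindex [Wed 17:00, Sat 09:00] → after → no.
retro [Mon 22:00, Thu 05:00] → overlapped-by → yes.
snapshot [Wed 20:00, Thu 03:00] → after → no.
Result: retro.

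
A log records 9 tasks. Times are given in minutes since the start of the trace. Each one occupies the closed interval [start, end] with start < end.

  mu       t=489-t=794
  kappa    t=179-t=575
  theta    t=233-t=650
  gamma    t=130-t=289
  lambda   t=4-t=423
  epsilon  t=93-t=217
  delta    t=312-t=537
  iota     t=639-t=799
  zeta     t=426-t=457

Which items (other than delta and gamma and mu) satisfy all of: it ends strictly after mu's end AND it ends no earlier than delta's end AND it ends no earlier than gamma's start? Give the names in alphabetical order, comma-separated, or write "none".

Conditions: its end is strictly after mu's end (X.end > t=794) AND its end is no earlier than delta's end (X.end >= t=537) AND its end is no earlier than gamma's start (X.end >= t=130).
epsilon: end t=217 > t=794? ✗; end t=217 >= t=537? ✗; end t=217 >= t=130? ✓ → no.
iota: end t=799 > t=794? ✓; end t=799 >= t=537? ✓; end t=799 >= t=130? ✓ → yes.
kappa: end t=575 > t=794? ✗; end t=575 >= t=537? ✓; end t=575 >= t=130? ✓ → no.
lambda: end t=423 > t=794? ✗; end t=423 >= t=537? ✗; end t=423 >= t=130? ✓ → no.
theta: end t=650 > t=794? ✗; end t=650 >= t=537? ✓; end t=650 >= t=130? ✓ → no.
zeta: end t=457 > t=794? ✗; end t=457 >= t=537? ✗; end t=457 >= t=130? ✓ → no.
Result: iota.

iota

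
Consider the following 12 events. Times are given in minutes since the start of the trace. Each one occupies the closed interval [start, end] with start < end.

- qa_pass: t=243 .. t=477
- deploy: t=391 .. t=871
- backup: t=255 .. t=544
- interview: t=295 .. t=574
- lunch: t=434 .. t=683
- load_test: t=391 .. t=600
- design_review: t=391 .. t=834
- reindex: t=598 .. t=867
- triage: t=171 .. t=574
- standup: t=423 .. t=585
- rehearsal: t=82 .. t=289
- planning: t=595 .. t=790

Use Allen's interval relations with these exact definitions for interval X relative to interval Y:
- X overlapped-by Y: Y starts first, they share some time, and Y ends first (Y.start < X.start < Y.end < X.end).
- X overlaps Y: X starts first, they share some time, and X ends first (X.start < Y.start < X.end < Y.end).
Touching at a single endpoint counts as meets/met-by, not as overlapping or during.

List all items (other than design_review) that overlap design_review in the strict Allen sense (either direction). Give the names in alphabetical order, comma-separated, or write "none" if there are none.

backup, interview, qa_pass, reindex, triage

Target design_review = [t=391, t=834].
backup [t=255, t=544] → overlaps → yes.
deploy [t=391, t=871] → started-by → no.
interview [t=295, t=574] → overlaps → yes.
load_test [t=391, t=600] → starts → no.
lunch [t=434, t=683] → during → no.
planning [t=595, t=790] → during → no.
qa_pass [t=243, t=477] → overlaps → yes.
rehearsal [t=82, t=289] → before → no.
reindex [t=598, t=867] → overlapped-by → yes.
standup [t=423, t=585] → during → no.
triage [t=171, t=574] → overlaps → yes.
Result: backup, interview, qa_pass, reindex, triage.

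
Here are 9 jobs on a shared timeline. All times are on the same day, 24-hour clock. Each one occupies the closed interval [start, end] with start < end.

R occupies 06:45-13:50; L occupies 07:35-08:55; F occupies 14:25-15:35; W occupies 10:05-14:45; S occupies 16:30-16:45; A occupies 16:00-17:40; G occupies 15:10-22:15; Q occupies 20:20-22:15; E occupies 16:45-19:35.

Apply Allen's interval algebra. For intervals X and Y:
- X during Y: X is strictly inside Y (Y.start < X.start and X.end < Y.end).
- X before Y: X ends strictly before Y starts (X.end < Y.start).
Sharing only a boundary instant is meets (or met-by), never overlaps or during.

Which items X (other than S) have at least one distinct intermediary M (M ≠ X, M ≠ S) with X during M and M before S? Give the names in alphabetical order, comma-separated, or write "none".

Target S = [16:30, 16:45].
Intermediaries M with M before S: F, L, R, W.
Via F — items with X during F: none.
Via L — items with X during L: none.
Via R — items with X during R: L.
Via W — items with X during W: none.
Union: L.

L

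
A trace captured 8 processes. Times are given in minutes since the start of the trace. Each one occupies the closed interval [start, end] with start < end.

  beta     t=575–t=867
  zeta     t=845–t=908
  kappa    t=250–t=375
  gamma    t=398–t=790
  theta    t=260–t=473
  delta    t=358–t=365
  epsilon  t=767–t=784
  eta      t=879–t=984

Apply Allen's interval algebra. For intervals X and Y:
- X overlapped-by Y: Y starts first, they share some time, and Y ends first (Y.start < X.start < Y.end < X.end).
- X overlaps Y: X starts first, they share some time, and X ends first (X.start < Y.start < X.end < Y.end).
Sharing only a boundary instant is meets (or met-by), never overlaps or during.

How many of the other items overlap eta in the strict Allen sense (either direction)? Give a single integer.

1

Target eta = [t=879, t=984].
beta [t=575, t=867] → before → no.
delta [t=358, t=365] → before → no.
epsilon [t=767, t=784] → before → no.
gamma [t=398, t=790] → before → no.
kappa [t=250, t=375] → before → no.
theta [t=260, t=473] → before → no.
zeta [t=845, t=908] → overlaps → counts.
Total: 1.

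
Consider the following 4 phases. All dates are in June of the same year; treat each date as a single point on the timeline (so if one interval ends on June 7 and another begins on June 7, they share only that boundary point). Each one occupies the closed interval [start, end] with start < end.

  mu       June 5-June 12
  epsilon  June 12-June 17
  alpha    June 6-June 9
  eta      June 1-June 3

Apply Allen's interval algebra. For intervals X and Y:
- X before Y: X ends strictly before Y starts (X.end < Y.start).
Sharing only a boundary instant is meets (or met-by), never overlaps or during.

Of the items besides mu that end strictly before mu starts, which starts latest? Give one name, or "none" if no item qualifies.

Target mu = [June 5, June 12].
alpha [June 6, June 9] → during → excluded.
epsilon [June 12, June 17] → met-by → excluded.
eta [June 1, June 3] → before → candidate.
Among candidates, latest start is June 1 → eta.

eta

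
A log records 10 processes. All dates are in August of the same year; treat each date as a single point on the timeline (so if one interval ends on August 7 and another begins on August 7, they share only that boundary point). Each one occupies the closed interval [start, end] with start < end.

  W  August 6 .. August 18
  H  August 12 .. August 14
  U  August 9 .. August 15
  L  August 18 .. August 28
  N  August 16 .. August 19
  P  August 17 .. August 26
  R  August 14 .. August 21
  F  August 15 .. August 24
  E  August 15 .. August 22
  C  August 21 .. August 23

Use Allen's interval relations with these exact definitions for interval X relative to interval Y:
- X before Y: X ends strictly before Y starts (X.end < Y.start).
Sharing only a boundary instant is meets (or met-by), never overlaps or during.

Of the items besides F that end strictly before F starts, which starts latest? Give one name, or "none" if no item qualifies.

H

Target F = [August 15, August 24].
C [August 21, August 23] → during → excluded.
E [August 15, August 22] → starts → excluded.
H [August 12, August 14] → before → candidate.
L [August 18, August 28] → overlapped-by → excluded.
N [August 16, August 19] → during → excluded.
P [August 17, August 26] → overlapped-by → excluded.
R [August 14, August 21] → overlaps → excluded.
U [August 9, August 15] → meets → excluded.
W [August 6, August 18] → overlaps → excluded.
Among candidates, latest start is August 12 → H.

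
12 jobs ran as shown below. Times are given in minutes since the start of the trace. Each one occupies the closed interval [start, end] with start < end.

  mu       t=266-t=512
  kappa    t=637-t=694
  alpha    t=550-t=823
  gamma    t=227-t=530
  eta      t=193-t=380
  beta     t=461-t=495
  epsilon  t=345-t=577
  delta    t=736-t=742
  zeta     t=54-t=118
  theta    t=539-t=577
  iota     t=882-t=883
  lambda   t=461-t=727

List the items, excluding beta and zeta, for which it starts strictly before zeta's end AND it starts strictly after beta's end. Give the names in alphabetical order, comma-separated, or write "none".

none

Conditions: its start is strictly before zeta's end (X.start < t=118) AND its start is strictly after beta's end (X.start > t=495).
alpha: start t=550 < t=118? ✗; start t=550 > t=495? ✓ → no.
delta: start t=736 < t=118? ✗; start t=736 > t=495? ✓ → no.
epsilon: start t=345 < t=118? ✗; start t=345 > t=495? ✗ → no.
eta: start t=193 < t=118? ✗; start t=193 > t=495? ✗ → no.
gamma: start t=227 < t=118? ✗; start t=227 > t=495? ✗ → no.
iota: start t=882 < t=118? ✗; start t=882 > t=495? ✓ → no.
kappa: start t=637 < t=118? ✗; start t=637 > t=495? ✓ → no.
lambda: start t=461 < t=118? ✗; start t=461 > t=495? ✗ → no.
mu: start t=266 < t=118? ✗; start t=266 > t=495? ✗ → no.
theta: start t=539 < t=118? ✗; start t=539 > t=495? ✓ → no.
Result: none.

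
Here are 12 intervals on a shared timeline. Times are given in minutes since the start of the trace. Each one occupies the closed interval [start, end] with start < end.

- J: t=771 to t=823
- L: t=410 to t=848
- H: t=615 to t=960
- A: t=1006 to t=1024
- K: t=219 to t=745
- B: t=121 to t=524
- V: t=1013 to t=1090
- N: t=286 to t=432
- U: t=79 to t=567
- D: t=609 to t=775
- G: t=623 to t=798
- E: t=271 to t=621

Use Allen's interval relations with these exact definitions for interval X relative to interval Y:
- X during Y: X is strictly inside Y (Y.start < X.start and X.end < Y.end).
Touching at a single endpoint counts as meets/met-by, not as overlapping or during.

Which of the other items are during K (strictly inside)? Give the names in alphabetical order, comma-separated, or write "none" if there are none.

Target K = [t=219, t=745].
A [t=1006, t=1024] → after → no.
B [t=121, t=524] → overlaps → no.
D [t=609, t=775] → overlapped-by → no.
E [t=271, t=621] → during → yes.
G [t=623, t=798] → overlapped-by → no.
H [t=615, t=960] → overlapped-by → no.
J [t=771, t=823] → after → no.
L [t=410, t=848] → overlapped-by → no.
N [t=286, t=432] → during → yes.
U [t=79, t=567] → overlaps → no.
V [t=1013, t=1090] → after → no.
Result: E, N.

E, N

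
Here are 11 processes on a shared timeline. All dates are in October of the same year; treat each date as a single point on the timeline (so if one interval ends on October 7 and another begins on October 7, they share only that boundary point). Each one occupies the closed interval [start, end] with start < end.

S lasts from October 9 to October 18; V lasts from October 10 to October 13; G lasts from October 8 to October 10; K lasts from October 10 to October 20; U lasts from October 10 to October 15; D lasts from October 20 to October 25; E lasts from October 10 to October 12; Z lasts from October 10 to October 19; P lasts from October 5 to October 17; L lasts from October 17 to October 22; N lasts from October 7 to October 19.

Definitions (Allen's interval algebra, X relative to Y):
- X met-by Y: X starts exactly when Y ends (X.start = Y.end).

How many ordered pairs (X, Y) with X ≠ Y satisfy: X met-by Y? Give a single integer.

Checking all 110 ordered pairs for relation 'met-by'; matching pairs in alphabetical order:
(D, K): D met-by K ✓
(E, G): E met-by G ✓
(K, G): K met-by G ✓
(L, P): L met-by P ✓
(U, G): U met-by G ✓
(V, G): V met-by G ✓
(Z, G): Z met-by G ✓
Count: 7.

7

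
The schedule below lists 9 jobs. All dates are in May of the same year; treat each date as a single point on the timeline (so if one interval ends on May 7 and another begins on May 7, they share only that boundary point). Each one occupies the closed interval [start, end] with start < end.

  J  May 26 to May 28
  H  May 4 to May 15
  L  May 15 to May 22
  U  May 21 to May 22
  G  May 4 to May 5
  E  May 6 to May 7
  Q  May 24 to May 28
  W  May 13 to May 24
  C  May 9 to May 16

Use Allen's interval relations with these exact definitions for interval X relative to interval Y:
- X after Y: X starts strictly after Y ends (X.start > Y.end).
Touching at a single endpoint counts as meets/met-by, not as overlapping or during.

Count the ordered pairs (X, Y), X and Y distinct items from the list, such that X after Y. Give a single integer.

Checking all 72 ordered pairs for relation 'after'; matching pairs in alphabetical order:
(C, E): C after E ✓
(C, G): C after G ✓
(E, G): E after G ✓
(J, C): J after C ✓
(J, E): J after E ✓
(J, G): J after G ✓
(J, H): J after H ✓
(J, L): J after L ✓
(J, U): J after U ✓
(J, W): J after W ✓
(L, E): L after E ✓
(L, G): L after G ✓
(Q, C): Q after C ✓
(Q, E): Q after E ✓
(Q, G): Q after G ✓
(Q, H): Q after H ✓
(Q, L): Q after L ✓
(Q, U): Q after U ✓
(U, C): U after C ✓
(U, E): U after E ✓
(U, G): U after G ✓
(U, H): U after H ✓
(W, E): W after E ✓
(W, G): W after G ✓
Count: 24.

24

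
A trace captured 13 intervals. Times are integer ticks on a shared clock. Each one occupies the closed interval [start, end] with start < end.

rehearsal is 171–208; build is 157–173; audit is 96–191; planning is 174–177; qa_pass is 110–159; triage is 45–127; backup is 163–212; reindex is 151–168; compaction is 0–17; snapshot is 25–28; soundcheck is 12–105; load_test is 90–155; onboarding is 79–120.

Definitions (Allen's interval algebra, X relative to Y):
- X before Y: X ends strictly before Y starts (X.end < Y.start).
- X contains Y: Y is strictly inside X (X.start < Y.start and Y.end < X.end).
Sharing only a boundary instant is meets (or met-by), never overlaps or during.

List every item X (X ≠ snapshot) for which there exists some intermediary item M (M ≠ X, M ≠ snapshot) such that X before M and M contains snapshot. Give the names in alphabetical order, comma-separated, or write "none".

Target snapshot = [25, 28].
Intermediaries M with M contains snapshot: soundcheck.
Via soundcheck — items with X before soundcheck: none.
Union: none.

none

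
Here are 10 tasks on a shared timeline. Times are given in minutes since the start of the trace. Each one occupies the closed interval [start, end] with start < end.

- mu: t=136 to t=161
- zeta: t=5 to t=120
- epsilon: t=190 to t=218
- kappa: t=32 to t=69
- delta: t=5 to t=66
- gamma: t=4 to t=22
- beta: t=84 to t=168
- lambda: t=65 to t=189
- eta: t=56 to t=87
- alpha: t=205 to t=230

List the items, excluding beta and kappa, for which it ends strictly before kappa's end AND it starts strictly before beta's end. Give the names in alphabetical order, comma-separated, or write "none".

Conditions: its end is strictly before kappa's end (X.end < t=69) AND its start is strictly before beta's end (X.start < t=168).
alpha: end t=230 < t=69? ✗; start t=205 < t=168? ✗ → no.
delta: end t=66 < t=69? ✓; start t=5 < t=168? ✓ → yes.
epsilon: end t=218 < t=69? ✗; start t=190 < t=168? ✗ → no.
eta: end t=87 < t=69? ✗; start t=56 < t=168? ✓ → no.
gamma: end t=22 < t=69? ✓; start t=4 < t=168? ✓ → yes.
lambda: end t=189 < t=69? ✗; start t=65 < t=168? ✓ → no.
mu: end t=161 < t=69? ✗; start t=136 < t=168? ✓ → no.
zeta: end t=120 < t=69? ✗; start t=5 < t=168? ✓ → no.
Result: delta, gamma.

delta, gamma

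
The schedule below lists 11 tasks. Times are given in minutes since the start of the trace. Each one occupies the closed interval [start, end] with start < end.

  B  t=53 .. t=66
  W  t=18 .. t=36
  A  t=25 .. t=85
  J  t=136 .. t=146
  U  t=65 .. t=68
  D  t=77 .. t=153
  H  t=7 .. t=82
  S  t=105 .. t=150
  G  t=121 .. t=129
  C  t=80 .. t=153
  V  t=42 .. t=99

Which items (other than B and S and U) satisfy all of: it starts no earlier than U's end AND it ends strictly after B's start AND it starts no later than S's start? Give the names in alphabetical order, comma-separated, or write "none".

Conditions: its start is no earlier than U's end (X.start >= t=68) AND its end is strictly after B's start (X.end > t=53) AND its start is no later than S's start (X.start <= t=105).
A: start t=25 >= t=68? ✗; end t=85 > t=53? ✓; start t=25 <= t=105? ✓ → no.
C: start t=80 >= t=68? ✓; end t=153 > t=53? ✓; start t=80 <= t=105? ✓ → yes.
D: start t=77 >= t=68? ✓; end t=153 > t=53? ✓; start t=77 <= t=105? ✓ → yes.
G: start t=121 >= t=68? ✓; end t=129 > t=53? ✓; start t=121 <= t=105? ✗ → no.
H: start t=7 >= t=68? ✗; end t=82 > t=53? ✓; start t=7 <= t=105? ✓ → no.
J: start t=136 >= t=68? ✓; end t=146 > t=53? ✓; start t=136 <= t=105? ✗ → no.
V: start t=42 >= t=68? ✗; end t=99 > t=53? ✓; start t=42 <= t=105? ✓ → no.
W: start t=18 >= t=68? ✗; end t=36 > t=53? ✗; start t=18 <= t=105? ✓ → no.
Result: C, D.

C, D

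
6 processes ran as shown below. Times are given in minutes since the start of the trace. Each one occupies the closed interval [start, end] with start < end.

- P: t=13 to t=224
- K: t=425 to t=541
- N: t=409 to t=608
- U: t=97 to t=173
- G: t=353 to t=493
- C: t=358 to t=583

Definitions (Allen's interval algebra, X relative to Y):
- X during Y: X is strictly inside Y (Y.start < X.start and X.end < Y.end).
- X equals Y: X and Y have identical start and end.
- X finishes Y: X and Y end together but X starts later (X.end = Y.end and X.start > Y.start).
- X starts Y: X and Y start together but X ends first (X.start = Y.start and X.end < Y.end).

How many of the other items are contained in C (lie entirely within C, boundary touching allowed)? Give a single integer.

Target C = [t=358, t=583].
G [t=353, t=493] → overlaps → no.
K [t=425, t=541] → during → counts.
N [t=409, t=608] → overlapped-by → no.
P [t=13, t=224] → before → no.
U [t=97, t=173] → before → no.
Total: 1.

1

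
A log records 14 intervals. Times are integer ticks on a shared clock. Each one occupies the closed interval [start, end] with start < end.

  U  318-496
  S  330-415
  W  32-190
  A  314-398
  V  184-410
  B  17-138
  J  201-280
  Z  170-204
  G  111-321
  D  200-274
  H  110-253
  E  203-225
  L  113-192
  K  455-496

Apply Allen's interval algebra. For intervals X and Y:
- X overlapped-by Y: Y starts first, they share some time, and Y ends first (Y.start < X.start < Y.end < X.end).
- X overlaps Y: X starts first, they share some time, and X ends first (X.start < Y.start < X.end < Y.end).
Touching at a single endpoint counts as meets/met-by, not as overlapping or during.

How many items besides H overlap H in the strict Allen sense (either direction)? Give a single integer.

6

Target H = [110, 253].
A [314, 398] → after → no.
B [17, 138] → overlaps → counts.
D [200, 274] → overlapped-by → counts.
E [203, 225] → during → no.
G [111, 321] → overlapped-by → counts.
J [201, 280] → overlapped-by → counts.
K [455, 496] → after → no.
L [113, 192] → during → no.
S [330, 415] → after → no.
U [318, 496] → after → no.
V [184, 410] → overlapped-by → counts.
W [32, 190] → overlaps → counts.
Z [170, 204] → during → no.
Total: 6.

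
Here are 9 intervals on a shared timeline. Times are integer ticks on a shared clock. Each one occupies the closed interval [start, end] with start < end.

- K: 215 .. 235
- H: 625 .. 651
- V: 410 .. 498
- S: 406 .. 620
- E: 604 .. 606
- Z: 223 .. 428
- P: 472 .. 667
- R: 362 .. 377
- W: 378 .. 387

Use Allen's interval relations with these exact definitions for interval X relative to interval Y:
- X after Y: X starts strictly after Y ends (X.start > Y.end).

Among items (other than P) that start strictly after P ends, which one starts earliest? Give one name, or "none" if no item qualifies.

none

Target P = [472, 667].
E [604, 606] → during → excluded.
H [625, 651] → during → excluded.
K [215, 235] → before → excluded.
R [362, 377] → before → excluded.
S [406, 620] → overlaps → excluded.
V [410, 498] → overlaps → excluded.
W [378, 387] → before → excluded.
Z [223, 428] → before → excluded.
No candidates → none.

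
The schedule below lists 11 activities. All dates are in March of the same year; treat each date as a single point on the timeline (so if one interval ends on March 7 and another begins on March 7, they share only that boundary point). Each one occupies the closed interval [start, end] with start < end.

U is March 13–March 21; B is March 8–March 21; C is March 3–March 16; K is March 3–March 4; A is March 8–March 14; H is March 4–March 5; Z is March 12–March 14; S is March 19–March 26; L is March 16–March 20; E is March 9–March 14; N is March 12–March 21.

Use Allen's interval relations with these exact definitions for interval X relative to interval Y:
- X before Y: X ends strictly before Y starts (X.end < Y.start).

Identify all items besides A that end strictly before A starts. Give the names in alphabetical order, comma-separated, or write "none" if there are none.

Target A = [March 8, March 14].
B [March 8, March 21] → started-by → no.
C [March 3, March 16] → contains → no.
E [March 9, March 14] → finishes → no.
H [March 4, March 5] → before → yes.
K [March 3, March 4] → before → yes.
L [March 16, March 20] → after → no.
N [March 12, March 21] → overlapped-by → no.
S [March 19, March 26] → after → no.
U [March 13, March 21] → overlapped-by → no.
Z [March 12, March 14] → finishes → no.
Result: H, K.

H, K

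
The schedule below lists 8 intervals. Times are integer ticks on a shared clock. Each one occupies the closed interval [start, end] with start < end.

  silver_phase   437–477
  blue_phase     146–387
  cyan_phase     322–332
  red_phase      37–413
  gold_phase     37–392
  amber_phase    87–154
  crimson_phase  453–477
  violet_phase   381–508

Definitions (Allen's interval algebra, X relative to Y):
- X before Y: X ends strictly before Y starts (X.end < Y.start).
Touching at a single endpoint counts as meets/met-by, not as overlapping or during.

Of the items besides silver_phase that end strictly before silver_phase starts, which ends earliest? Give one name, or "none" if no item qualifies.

Target silver_phase = [437, 477].
amber_phase [87, 154] → before → candidate.
blue_phase [146, 387] → before → candidate.
crimson_phase [453, 477] → finishes → excluded.
cyan_phase [322, 332] → before → candidate.
gold_phase [37, 392] → before → candidate.
red_phase [37, 413] → before → candidate.
violet_phase [381, 508] → contains → excluded.
Among candidates, earliest end is 154 → amber_phase.

amber_phase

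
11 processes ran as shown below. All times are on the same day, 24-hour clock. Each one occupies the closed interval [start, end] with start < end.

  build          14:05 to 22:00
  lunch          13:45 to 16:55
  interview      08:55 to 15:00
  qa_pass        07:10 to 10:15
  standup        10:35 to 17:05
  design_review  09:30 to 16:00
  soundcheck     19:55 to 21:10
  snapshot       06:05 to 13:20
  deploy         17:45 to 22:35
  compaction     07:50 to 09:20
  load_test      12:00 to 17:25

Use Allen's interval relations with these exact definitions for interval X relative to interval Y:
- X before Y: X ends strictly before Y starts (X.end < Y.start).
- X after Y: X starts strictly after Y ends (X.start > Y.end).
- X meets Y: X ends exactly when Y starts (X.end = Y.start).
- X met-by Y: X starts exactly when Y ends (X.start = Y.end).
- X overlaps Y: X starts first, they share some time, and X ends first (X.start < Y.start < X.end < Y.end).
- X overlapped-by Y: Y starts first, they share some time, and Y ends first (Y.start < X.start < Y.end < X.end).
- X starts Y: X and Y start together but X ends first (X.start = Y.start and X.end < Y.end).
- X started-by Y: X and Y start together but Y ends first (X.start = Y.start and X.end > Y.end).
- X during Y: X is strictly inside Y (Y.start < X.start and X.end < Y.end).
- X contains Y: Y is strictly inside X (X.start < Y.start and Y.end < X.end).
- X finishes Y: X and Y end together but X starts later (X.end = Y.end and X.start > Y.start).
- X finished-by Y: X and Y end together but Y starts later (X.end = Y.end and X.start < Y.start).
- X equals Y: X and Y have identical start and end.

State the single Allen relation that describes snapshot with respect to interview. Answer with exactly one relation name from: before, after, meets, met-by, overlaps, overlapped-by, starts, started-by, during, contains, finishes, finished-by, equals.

overlaps

snapshot = [06:05, 13:20]; interview = [08:55, 15:00].
Compare endpoints: snapshot.start < interview.start, snapshot.start < interview.end, snapshot.end > interview.start, snapshot.end < interview.end.
That pattern is 'overlaps'.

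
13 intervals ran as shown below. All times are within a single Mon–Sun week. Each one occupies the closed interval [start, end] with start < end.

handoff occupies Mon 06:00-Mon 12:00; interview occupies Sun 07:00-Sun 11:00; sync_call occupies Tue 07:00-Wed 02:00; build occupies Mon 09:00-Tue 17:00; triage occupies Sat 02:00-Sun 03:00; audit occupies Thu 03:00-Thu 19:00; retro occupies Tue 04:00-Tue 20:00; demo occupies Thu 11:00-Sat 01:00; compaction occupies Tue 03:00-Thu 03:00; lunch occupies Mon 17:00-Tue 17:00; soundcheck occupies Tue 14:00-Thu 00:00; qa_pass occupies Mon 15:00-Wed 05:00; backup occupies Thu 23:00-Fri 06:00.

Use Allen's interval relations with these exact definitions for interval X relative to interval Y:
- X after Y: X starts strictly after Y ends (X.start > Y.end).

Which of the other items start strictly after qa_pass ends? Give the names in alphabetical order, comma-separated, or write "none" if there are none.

Target qa_pass = [Mon 15:00, Wed 05:00].
audit [Thu 03:00, Thu 19:00] → after → yes.
backup [Thu 23:00, Fri 06:00] → after → yes.
build [Mon 09:00, Tue 17:00] → overlaps → no.
compaction [Tue 03:00, Thu 03:00] → overlapped-by → no.
demo [Thu 11:00, Sat 01:00] → after → yes.
handoff [Mon 06:00, Mon 12:00] → before → no.
interview [Sun 07:00, Sun 11:00] → after → yes.
lunch [Mon 17:00, Tue 17:00] → during → no.
retro [Tue 04:00, Tue 20:00] → during → no.
soundcheck [Tue 14:00, Thu 00:00] → overlapped-by → no.
sync_call [Tue 07:00, Wed 02:00] → during → no.
triage [Sat 02:00, Sun 03:00] → after → yes.
Result: audit, backup, demo, interview, triage.

audit, backup, demo, interview, triage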